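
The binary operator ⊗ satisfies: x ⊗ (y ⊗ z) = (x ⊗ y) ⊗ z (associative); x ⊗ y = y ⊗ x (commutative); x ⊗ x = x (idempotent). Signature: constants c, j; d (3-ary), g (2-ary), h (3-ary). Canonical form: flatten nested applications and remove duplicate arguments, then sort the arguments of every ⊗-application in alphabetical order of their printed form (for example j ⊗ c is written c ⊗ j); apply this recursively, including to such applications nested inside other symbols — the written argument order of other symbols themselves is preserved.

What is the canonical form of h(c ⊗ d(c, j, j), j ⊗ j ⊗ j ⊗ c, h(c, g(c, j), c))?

Answer: h(c ⊗ d(c, j, j), c ⊗ j, h(c, g(c, j), c))

Derivation:
Work inside:  j ⊗ j ⊗ j ⊗ c
Drop duplicates:  drop duplicate j, j
Order the arguments:  c ⊗ j
Reassemble:  h(c ⊗ d(c, j, j), c ⊗ j, h(c, g(c, j), c))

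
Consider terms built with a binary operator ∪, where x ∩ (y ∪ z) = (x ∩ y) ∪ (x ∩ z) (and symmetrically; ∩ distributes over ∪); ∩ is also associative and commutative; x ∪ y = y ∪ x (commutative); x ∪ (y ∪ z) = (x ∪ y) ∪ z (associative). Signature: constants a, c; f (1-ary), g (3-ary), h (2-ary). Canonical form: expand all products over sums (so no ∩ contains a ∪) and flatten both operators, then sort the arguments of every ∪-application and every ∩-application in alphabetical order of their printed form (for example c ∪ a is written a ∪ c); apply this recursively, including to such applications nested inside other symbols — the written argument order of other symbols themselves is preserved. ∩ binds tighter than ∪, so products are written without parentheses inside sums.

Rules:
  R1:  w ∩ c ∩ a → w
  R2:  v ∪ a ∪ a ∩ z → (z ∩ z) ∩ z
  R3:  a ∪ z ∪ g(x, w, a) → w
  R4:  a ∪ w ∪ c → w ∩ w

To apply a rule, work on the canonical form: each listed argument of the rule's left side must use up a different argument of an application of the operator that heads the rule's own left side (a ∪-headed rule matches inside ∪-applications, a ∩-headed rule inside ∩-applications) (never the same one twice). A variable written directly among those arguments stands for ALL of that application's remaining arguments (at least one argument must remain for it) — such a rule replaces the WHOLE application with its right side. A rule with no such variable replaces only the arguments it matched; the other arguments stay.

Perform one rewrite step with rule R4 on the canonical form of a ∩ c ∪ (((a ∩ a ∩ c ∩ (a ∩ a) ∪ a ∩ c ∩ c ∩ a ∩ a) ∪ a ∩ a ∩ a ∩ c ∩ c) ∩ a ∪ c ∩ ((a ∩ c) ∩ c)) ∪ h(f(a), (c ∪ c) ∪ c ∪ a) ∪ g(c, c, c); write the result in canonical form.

Answer: a ∩ a ∩ a ∩ a ∩ a ∩ c ∪ a ∩ a ∩ a ∩ a ∩ c ∩ c ∪ a ∩ a ∩ a ∩ a ∩ c ∩ c ∪ a ∩ c ∪ a ∩ c ∩ c ∩ c ∪ g(c, c, c) ∪ h(f(a), c ∩ c ∪ c ∩ c ∪ c ∩ c ∪ c ∩ c)

Derivation:
Canonical form:  a ∩ a ∩ a ∩ a ∩ a ∩ c ∪ a ∩ a ∩ a ∩ a ∩ c ∩ c ∪ a ∩ a ∩ a ∩ a ∩ c ∩ c ∪ a ∩ c ∪ a ∩ c ∩ c ∩ c ∪ g(c, c, c) ∪ h(f(a), a ∪ c ∪ c ∪ c)
Apply R4:  consuming a, c;  w := c ∪ c
The variable takes the whole remainder — replace the entire application.
Giving:  a ∩ a ∩ a ∩ a ∩ a ∩ c ∪ a ∩ a ∩ a ∩ a ∩ c ∩ c ∪ a ∩ a ∩ a ∩ a ∩ c ∩ c ∪ a ∩ c ∪ a ∩ c ∩ c ∩ c ∪ g(c, c, c) ∪ h(f(a), c ∩ c ∪ c ∩ c ∪ c ∩ c ∪ c ∩ c)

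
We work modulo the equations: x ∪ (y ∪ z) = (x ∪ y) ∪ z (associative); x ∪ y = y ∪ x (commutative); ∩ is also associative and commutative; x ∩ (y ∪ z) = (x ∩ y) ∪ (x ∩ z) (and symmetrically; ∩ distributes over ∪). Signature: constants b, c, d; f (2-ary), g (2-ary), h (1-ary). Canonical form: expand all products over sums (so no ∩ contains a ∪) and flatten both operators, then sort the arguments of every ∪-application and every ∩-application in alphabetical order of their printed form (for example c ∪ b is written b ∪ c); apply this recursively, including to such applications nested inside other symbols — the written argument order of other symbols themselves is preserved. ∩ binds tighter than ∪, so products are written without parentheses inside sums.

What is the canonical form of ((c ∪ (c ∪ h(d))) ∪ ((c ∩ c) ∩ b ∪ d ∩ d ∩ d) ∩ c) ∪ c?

Answer: b ∩ c ∩ c ∩ c ∪ c ∪ c ∪ c ∪ c ∩ d ∩ d ∩ d ∪ h(d)

Derivation:
Distribute:  c ∪ c ∪ h(d) ∪ b ∩ c ∩ c ∩ c ∪ c ∩ d ∩ d ∩ d ∪ c
Sort:  b ∩ c ∩ c ∩ c ∪ c ∪ c ∪ c ∪ c ∩ d ∩ d ∩ d ∪ h(d)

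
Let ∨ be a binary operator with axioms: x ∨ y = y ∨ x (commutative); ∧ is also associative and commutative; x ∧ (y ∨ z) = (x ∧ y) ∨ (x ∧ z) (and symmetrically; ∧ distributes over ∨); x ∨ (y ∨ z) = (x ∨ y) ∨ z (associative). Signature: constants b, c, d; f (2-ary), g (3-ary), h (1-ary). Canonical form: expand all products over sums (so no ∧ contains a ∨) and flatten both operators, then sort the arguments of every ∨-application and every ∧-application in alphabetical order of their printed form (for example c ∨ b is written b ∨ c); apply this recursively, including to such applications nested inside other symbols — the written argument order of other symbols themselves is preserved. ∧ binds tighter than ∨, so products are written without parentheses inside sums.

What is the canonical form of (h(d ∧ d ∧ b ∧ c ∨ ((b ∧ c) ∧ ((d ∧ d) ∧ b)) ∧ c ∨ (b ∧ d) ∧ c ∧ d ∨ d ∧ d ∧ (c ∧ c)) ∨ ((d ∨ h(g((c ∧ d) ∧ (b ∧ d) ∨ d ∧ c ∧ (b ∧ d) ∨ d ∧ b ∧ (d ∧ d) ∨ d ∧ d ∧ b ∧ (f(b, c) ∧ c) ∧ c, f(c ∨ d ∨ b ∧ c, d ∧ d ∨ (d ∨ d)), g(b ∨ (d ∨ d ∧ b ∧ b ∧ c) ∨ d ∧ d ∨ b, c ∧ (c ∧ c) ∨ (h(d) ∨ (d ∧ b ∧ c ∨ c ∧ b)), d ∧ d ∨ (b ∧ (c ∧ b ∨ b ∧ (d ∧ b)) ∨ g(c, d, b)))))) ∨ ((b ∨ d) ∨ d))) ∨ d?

Distribute:  h(b ∧ b ∧ c ∧ c ∧ d ∧ d ∨ b ∧ c ∧ d ∧ d ∨ b ∧ c ∧ d ∧ d ∨ c ∧ c ∧ d ∧ d) ∨ d ∨ h(g(b ∧ c ∧ c ∧ d ∧ d ∧ f(b, c) ∨ b ∧ c ∧ d ∧ d ∨ b ∧ c ∧ d ∧ d ∨ b ∧ d ∧ d ∧ d, f(b ∧ c ∨ c ∨ d, d ∨ d ∨ d ∧ d), g(b ∨ b ∨ b ∧ b ∧ c ∧ d ∨ d ∨ d ∧ d, b ∧ c ∨ b ∧ c ∧ d ∨ c ∧ c ∧ c ∨ h(d), b ∧ b ∧ b ∧ d ∨ b ∧ b ∧ c ∨ d ∧ d ∨ g(c, d, b)))) ∨ b ∨ d ∨ d ∨ d
Sort:  b ∨ d ∨ d ∨ d ∨ d ∨ h(b ∧ b ∧ c ∧ c ∧ d ∧ d ∨ b ∧ c ∧ d ∧ d ∨ b ∧ c ∧ d ∧ d ∨ c ∧ c ∧ d ∧ d) ∨ h(g(b ∧ c ∧ c ∧ d ∧ d ∧ f(b, c) ∨ b ∧ c ∧ d ∧ d ∨ b ∧ c ∧ d ∧ d ∨ b ∧ d ∧ d ∧ d, f(b ∧ c ∨ c ∨ d, d ∨ d ∨ d ∧ d), g(b ∨ b ∨ b ∧ b ∧ c ∧ d ∨ d ∨ d ∧ d, b ∧ c ∨ b ∧ c ∧ d ∨ c ∧ c ∧ c ∨ h(d), b ∧ b ∧ b ∧ d ∨ b ∧ b ∧ c ∨ d ∧ d ∨ g(c, d, b))))

Answer: b ∨ d ∨ d ∨ d ∨ d ∨ h(b ∧ b ∧ c ∧ c ∧ d ∧ d ∨ b ∧ c ∧ d ∧ d ∨ b ∧ c ∧ d ∧ d ∨ c ∧ c ∧ d ∧ d) ∨ h(g(b ∧ c ∧ c ∧ d ∧ d ∧ f(b, c) ∨ b ∧ c ∧ d ∧ d ∨ b ∧ c ∧ d ∧ d ∨ b ∧ d ∧ d ∧ d, f(b ∧ c ∨ c ∨ d, d ∨ d ∨ d ∧ d), g(b ∨ b ∨ b ∧ b ∧ c ∧ d ∨ d ∨ d ∧ d, b ∧ c ∨ b ∧ c ∧ d ∨ c ∧ c ∧ c ∨ h(d), b ∧ b ∧ b ∧ d ∨ b ∧ b ∧ c ∨ d ∧ d ∨ g(c, d, b))))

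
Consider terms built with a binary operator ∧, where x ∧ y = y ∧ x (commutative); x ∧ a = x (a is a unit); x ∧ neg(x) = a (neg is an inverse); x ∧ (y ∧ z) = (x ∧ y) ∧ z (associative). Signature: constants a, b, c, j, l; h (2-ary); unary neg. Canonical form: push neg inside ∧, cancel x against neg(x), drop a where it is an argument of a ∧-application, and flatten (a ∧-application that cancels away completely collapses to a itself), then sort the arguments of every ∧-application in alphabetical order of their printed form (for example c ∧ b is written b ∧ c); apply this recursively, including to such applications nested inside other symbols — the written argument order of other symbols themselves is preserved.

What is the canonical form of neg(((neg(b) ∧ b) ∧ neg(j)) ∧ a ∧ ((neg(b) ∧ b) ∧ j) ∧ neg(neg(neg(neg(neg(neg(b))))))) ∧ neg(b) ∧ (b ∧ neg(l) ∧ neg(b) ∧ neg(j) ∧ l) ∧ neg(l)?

Push neg inside:  distribute neg over ∧ and collapse double neg
Collect terms:  neg(b) ∧ neg(b) ∧ neg(j) ∧ neg(l)

Answer: neg(b) ∧ neg(b) ∧ neg(j) ∧ neg(l)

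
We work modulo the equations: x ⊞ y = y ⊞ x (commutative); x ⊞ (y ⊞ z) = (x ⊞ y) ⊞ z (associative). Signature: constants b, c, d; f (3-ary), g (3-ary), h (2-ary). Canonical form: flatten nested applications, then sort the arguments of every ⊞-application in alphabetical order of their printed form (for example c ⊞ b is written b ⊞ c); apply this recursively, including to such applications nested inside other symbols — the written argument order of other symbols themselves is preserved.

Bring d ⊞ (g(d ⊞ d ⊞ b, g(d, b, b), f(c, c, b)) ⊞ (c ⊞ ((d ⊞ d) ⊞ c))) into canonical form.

Answer: c ⊞ c ⊞ d ⊞ d ⊞ d ⊞ g(b ⊞ d ⊞ d, g(d, b, b), f(c, c, b))

Derivation:
Flatten:  d ⊞ g(d ⊞ d ⊞ b, g(d, b, b), f(c, c, b)) ⊞ c ⊞ d ⊞ d ⊞ c
Canonicalize subterm:  g(d ⊞ d ⊞ b, g(d, b, b), f(c, c, b))  →  g(b ⊞ d ⊞ d, g(d, b, b), f(c, c, b))
Order the arguments:  c ⊞ c ⊞ d ⊞ d ⊞ d ⊞ g(b ⊞ d ⊞ d, g(d, b, b), f(c, c, b))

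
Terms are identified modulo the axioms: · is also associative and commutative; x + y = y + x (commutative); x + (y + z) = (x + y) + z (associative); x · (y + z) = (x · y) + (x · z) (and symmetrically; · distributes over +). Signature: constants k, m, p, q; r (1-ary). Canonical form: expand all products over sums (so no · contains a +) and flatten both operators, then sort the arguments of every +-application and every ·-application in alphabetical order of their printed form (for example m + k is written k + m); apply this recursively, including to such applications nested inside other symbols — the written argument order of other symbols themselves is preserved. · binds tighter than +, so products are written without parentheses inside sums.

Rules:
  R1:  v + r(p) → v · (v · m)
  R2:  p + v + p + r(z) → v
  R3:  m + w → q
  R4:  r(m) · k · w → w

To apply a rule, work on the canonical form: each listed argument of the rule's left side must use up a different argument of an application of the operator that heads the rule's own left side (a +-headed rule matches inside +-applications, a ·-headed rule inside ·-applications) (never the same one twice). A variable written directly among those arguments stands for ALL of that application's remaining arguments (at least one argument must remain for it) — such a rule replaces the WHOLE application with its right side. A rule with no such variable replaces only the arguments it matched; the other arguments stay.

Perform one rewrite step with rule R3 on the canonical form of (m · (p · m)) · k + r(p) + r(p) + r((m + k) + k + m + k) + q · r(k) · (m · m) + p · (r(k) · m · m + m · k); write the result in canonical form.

Answer: k · m · m · p + k · m · p + m · m · p · r(k) + m · m · q · r(k) + r(p) + r(p) + r(q)

Derivation:
Canonical form:  k · m · m · p + k · m · p + m · m · p · r(k) + m · m · q · r(k) + r(k + k + k + m + m) + r(p) + r(p)
Apply R3:  consuming m;  w := k + k + k + m
The variable takes the whole remainder — replace the entire application.
Result:  k · m · m · p + k · m · p + m · m · p · r(k) + m · m · q · r(k) + r(p) + r(p) + r(q)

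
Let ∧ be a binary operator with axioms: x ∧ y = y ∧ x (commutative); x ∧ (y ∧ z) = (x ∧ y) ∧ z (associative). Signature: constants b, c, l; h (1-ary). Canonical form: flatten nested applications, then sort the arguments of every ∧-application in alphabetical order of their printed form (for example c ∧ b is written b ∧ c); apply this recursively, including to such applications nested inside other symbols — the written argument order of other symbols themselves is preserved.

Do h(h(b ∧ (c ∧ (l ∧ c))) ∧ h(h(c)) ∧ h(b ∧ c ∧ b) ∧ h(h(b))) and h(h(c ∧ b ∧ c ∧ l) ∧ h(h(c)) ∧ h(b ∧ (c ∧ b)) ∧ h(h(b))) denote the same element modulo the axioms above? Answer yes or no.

Answer: yes — both canonical forms are h(h(b ∧ b ∧ c) ∧ h(b ∧ c ∧ c ∧ l) ∧ h(h(b)) ∧ h(h(c)))

Derivation:
Left:  h(h(b ∧ (c ∧ (l ∧ c))) ∧ h(h(c)) ∧ h(b ∧ c ∧ b) ∧ h(h(b)))
  Work inside:  h(b ∧ (c ∧ (l ∧ c))) ∧ h(h(c)) ∧ h(b ∧ c ∧ b) ∧ h(h(b))
  Canonicalize subterm:  h(b ∧ (c ∧ (l ∧ c)))  →  h(b ∧ c ∧ c ∧ l)
  Inside:  h(b ∧ c ∧ b)  →  h(b ∧ b ∧ c)
  Sort:  h(b ∧ b ∧ c) ∧ h(b ∧ c ∧ c ∧ l) ∧ h(h(b)) ∧ h(h(c))
  Put back:  h(h(b ∧ b ∧ c) ∧ h(b ∧ c ∧ c ∧ l) ∧ h(h(b)) ∧ h(h(c)))
Right:  h(h(c ∧ b ∧ c ∧ l) ∧ h(h(c)) ∧ h(b ∧ (c ∧ b)) ∧ h(h(b)))
  Work inside:  h(c ∧ b ∧ c ∧ l) ∧ h(h(c)) ∧ h(b ∧ (c ∧ b)) ∧ h(h(b))
  Simplify inside:  h(c ∧ b ∧ c ∧ l)  →  h(b ∧ c ∧ c ∧ l)
  Inside:  h(b ∧ (c ∧ b))  →  h(b ∧ b ∧ c)
  Order the arguments:  h(b ∧ b ∧ c) ∧ h(b ∧ c ∧ c ∧ l) ∧ h(h(b)) ∧ h(h(c))
  Rebuild:  h(h(b ∧ b ∧ c) ∧ h(b ∧ c ∧ c ∧ l) ∧ h(h(b)) ∧ h(h(c)))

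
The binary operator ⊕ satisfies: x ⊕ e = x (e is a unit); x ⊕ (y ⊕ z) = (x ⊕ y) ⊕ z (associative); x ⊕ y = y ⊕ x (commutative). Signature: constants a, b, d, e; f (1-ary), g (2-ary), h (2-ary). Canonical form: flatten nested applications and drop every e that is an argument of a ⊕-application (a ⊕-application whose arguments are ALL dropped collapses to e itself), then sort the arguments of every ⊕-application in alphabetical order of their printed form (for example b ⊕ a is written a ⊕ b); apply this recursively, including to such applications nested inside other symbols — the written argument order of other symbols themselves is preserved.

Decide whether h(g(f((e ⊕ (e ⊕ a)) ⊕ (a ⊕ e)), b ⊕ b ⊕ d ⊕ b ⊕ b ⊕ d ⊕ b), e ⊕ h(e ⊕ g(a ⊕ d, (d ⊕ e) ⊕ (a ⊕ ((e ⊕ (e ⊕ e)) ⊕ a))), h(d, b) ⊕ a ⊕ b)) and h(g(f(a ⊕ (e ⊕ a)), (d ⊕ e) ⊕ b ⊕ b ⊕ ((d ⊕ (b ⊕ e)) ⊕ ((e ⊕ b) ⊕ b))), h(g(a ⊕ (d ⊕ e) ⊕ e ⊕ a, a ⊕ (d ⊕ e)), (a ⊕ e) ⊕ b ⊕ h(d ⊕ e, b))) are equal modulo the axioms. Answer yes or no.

Answer: no — h(g(f(a ⊕ a), b ⊕ b ⊕ b ⊕ b ⊕ b ⊕ d ⊕ d), h(g(a ⊕ d, a ⊕ a ⊕ d), a ⊕ b ⊕ h(d, b))) vs h(g(f(a ⊕ a), b ⊕ b ⊕ b ⊕ b ⊕ b ⊕ d ⊕ d), h(g(a ⊕ a ⊕ d, a ⊕ d), a ⊕ b ⊕ h(d, b)))

Derivation:
Left:  h(g(f((e ⊕ (e ⊕ a)) ⊕ (a ⊕ e)), b ⊕ b ⊕ d ⊕ b ⊕ b ⊕ d ⊕ b), e ⊕ h(e ⊕ g(a ⊕ d, (d ⊕ e) ⊕ (a ⊕ ((e ⊕ (e ⊕ e)) ⊕ a))), h(d, b) ⊕ a ⊕ b))
  Focus inside:  e ⊕ h(e ⊕ g(a ⊕ d, (d ⊕ e) ⊕ (a ⊕ ((e ⊕ (e ⊕ e)) ⊕ a))), h(d, b) ⊕ a ⊕ b)
  Simplify inside:  h(e ⊕ g(a ⊕ d, (d ⊕ e) ⊕ (a ⊕ ((e ⊕ (e ⊕ e)) ⊕ a))), h(d, b) ⊕ a ⊕ b)  →  h(g(a ⊕ d, a ⊕ a ⊕ d), a ⊕ b ⊕ h(d, b))
  Unit:  drop e
  Sort arguments:  h(g(a ⊕ d, a ⊕ a ⊕ d), a ⊕ b ⊕ h(d, b))
  Reassemble:  h(g(f(a ⊕ a), b ⊕ b ⊕ b ⊕ b ⊕ b ⊕ d ⊕ d), h(g(a ⊕ d, a ⊕ a ⊕ d), a ⊕ b ⊕ h(d, b)))
Right:  h(g(f(a ⊕ (e ⊕ a)), (d ⊕ e) ⊕ b ⊕ b ⊕ ((d ⊕ (b ⊕ e)) ⊕ ((e ⊕ b) ⊕ b))), h(g(a ⊕ (d ⊕ e) ⊕ e ⊕ a, a ⊕ (d ⊕ e)), (a ⊕ e) ⊕ b ⊕ h(d ⊕ e, b)))
  Descend into:  (d ⊕ e) ⊕ b ⊕ b ⊕ ((d ⊕ (b ⊕ e)) ⊕ ((e ⊕ b) ⊕ b))
  Merge nested applications:  d ⊕ e ⊕ b ⊕ b ⊕ d ⊕ b ⊕ e ⊕ e ⊕ b ⊕ b
  Units out:  drop e (×3)
  Sort:  b ⊕ b ⊕ b ⊕ b ⊕ b ⊕ d ⊕ d
  Put back:  h(g(f(a ⊕ a), b ⊕ b ⊕ b ⊕ b ⊕ b ⊕ d ⊕ d), h(g(a ⊕ a ⊕ d, a ⊕ d), a ⊕ b ⊕ h(d, b)))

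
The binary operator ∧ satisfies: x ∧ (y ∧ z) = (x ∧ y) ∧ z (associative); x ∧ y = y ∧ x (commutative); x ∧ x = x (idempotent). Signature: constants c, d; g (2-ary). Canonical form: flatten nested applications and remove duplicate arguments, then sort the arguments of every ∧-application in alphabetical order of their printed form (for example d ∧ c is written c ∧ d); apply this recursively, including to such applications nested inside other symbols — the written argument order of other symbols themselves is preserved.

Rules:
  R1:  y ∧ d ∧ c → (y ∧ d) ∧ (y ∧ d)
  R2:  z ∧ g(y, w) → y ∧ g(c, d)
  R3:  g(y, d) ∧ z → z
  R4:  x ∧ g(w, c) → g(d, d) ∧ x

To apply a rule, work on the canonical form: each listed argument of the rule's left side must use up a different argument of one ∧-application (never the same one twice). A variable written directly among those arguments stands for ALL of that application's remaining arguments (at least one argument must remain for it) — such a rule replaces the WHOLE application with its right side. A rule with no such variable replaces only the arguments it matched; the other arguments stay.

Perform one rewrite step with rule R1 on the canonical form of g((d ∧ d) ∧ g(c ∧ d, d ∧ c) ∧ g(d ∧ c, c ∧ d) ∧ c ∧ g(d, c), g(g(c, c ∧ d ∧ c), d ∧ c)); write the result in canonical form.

Answer: g(d ∧ g(c ∧ d, c ∧ d) ∧ g(d, c), g(g(c, c ∧ d), c ∧ d))

Derivation:
Canonical form:  g(c ∧ d ∧ g(c ∧ d, c ∧ d) ∧ g(d, c), g(g(c, c ∧ d), c ∧ d))
Apply R1:  consuming c, d;  y := g(c ∧ d, c ∧ d) ∧ g(d, c)
The variable takes the whole remainder — replace the entire application.
Giving:  g(d ∧ g(c ∧ d, c ∧ d) ∧ g(d, c), g(g(c, c ∧ d), c ∧ d))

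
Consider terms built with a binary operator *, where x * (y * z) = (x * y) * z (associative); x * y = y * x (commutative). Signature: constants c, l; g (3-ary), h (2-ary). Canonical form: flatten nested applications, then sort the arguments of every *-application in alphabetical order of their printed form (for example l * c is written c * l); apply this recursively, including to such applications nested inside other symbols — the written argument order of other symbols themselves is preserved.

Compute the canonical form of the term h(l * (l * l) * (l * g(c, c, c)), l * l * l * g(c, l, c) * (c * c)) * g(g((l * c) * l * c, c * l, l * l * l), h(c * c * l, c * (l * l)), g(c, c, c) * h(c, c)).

Answer: g(g(c * c * l * l, c * l, l * l * l), h(c * c * l, c * l * l), g(c, c, c) * h(c, c)) * h(g(c, c, c) * l * l * l * l, c * c * g(c, l, c) * l * l * l)

Derivation:
Inside:  h(l * (l * l) * (l * g(c, c, c)), l * l * l * g(c, l, c) * (c * c))  →  h(g(c, c, c) * l * l * l * l, c * c * g(c, l, c) * l * l * l)
Canonicalize subterm:  g(g((l * c) * l * c, c * l, l * l * l), h(c * c * l, c * (l * l)), g(c, c, c) * h(c, c))  →  g(g(c * c * l * l, c * l, l * l * l), h(c * c * l, c * l * l), g(c, c, c) * h(c, c))
Sort arguments:  g(g(c * c * l * l, c * l, l * l * l), h(c * c * l, c * l * l), g(c, c, c) * h(c, c)) * h(g(c, c, c) * l * l * l * l, c * c * g(c, l, c) * l * l * l)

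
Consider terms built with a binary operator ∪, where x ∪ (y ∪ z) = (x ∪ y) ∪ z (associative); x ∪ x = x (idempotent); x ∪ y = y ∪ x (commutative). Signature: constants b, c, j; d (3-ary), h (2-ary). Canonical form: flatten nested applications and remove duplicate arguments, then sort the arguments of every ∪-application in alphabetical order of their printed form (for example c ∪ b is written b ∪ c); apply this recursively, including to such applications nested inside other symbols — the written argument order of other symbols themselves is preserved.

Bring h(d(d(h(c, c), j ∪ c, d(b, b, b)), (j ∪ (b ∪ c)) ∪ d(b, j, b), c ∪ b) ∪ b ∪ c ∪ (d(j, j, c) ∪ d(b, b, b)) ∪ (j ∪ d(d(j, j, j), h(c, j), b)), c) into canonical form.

Descend into:  d(d(h(c, c), j ∪ c, d(b, b, b)), (j ∪ (b ∪ c)) ∪ d(b, j, b), c ∪ b) ∪ b ∪ c ∪ (d(j, j, c) ∪ d(b, b, b)) ∪ (j ∪ d(d(j, j, j), h(c, j), b))
Flatten:  d(d(h(c, c), j ∪ c, d(b, b, b)), (j ∪ (b ∪ c)) ∪ d(b, j, b), c ∪ b) ∪ b ∪ c ∪ d(j, j, c) ∪ d(b, b, b) ∪ j ∪ d(d(j, j, j), h(c, j), b)
Canonicalize subterm:  d(d(h(c, c), j ∪ c, d(b, b, b)), (j ∪ (b ∪ c)) ∪ d(b, j, b), c ∪ b)  →  d(d(h(c, c), c ∪ j, d(b, b, b)), b ∪ c ∪ d(b, j, b) ∪ j, b ∪ c)
Sort arguments:  b ∪ c ∪ d(b, b, b) ∪ d(d(h(c, c), c ∪ j, d(b, b, b)), b ∪ c ∪ d(b, j, b) ∪ j, b ∪ c) ∪ d(d(j, j, j), h(c, j), b) ∪ d(j, j, c) ∪ j
Reassemble:  h(b ∪ c ∪ d(b, b, b) ∪ d(d(h(c, c), c ∪ j, d(b, b, b)), b ∪ c ∪ d(b, j, b) ∪ j, b ∪ c) ∪ d(d(j, j, j), h(c, j), b) ∪ d(j, j, c) ∪ j, c)

Answer: h(b ∪ c ∪ d(b, b, b) ∪ d(d(h(c, c), c ∪ j, d(b, b, b)), b ∪ c ∪ d(b, j, b) ∪ j, b ∪ c) ∪ d(d(j, j, j), h(c, j), b) ∪ d(j, j, c) ∪ j, c)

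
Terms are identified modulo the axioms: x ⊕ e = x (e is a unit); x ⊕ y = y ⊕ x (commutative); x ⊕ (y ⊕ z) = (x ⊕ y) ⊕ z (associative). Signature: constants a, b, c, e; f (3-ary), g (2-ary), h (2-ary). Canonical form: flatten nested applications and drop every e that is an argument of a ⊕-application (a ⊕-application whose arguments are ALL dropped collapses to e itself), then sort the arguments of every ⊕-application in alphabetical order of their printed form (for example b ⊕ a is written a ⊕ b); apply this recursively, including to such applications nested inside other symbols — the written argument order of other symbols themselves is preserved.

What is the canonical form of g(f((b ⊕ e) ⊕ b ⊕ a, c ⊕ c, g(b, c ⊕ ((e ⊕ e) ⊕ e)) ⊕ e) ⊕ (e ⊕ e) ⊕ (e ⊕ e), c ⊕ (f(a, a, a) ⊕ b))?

Answer: g(f(a ⊕ b ⊕ b, c ⊕ c, g(b, c)), b ⊕ c ⊕ f(a, a, a))

Derivation:
Work inside:  f((b ⊕ e) ⊕ b ⊕ a, c ⊕ c, g(b, c ⊕ ((e ⊕ e) ⊕ e)) ⊕ e) ⊕ (e ⊕ e) ⊕ (e ⊕ e)
Flatten:  f((b ⊕ e) ⊕ b ⊕ a, c ⊕ c, g(b, c ⊕ ((e ⊕ e) ⊕ e)) ⊕ e) ⊕ e ⊕ e ⊕ e ⊕ e
Canonicalize subterm:  f((b ⊕ e) ⊕ b ⊕ a, c ⊕ c, g(b, c ⊕ ((e ⊕ e) ⊕ e)) ⊕ e)  →  f(a ⊕ b ⊕ b, c ⊕ c, g(b, c))
Drop the unit:  drop e (×4)
Sort arguments:  f(a ⊕ b ⊕ b, c ⊕ c, g(b, c))
Reassemble:  g(f(a ⊕ b ⊕ b, c ⊕ c, g(b, c)), b ⊕ c ⊕ f(a, a, a))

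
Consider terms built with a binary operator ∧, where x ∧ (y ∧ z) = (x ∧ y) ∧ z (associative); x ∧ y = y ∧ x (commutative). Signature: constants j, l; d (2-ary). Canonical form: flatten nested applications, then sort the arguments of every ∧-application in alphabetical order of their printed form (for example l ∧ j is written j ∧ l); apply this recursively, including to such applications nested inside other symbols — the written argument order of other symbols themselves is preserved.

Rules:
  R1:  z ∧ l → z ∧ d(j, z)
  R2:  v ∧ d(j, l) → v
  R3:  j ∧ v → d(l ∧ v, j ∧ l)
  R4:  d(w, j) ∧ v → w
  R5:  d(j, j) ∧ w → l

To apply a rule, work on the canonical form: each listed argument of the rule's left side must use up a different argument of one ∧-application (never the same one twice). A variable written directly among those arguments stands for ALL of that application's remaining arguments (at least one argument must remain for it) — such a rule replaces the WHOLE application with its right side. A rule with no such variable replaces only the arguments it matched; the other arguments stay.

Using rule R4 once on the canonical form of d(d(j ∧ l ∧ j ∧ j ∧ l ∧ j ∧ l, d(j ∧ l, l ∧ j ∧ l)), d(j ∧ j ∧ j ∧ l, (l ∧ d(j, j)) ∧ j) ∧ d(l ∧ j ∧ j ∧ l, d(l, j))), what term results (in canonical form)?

Canonical form:  d(d(j ∧ j ∧ j ∧ j ∧ l ∧ l ∧ l, d(j ∧ l, j ∧ l ∧ l)), d(j ∧ j ∧ j ∧ l, d(j, j) ∧ j ∧ l) ∧ d(j ∧ j ∧ l ∧ l, d(l, j)))
Apply R4:  consuming d(j, j);  v := j ∧ l, w := j
Every leftover argument binds to the variable; the entire application is replaced.
Result:  d(d(j ∧ j ∧ j ∧ j ∧ l ∧ l ∧ l, d(j ∧ l, j ∧ l ∧ l)), d(j ∧ j ∧ j ∧ l, j) ∧ d(j ∧ j ∧ l ∧ l, d(l, j)))

Answer: d(d(j ∧ j ∧ j ∧ j ∧ l ∧ l ∧ l, d(j ∧ l, j ∧ l ∧ l)), d(j ∧ j ∧ j ∧ l, j) ∧ d(j ∧ j ∧ l ∧ l, d(l, j)))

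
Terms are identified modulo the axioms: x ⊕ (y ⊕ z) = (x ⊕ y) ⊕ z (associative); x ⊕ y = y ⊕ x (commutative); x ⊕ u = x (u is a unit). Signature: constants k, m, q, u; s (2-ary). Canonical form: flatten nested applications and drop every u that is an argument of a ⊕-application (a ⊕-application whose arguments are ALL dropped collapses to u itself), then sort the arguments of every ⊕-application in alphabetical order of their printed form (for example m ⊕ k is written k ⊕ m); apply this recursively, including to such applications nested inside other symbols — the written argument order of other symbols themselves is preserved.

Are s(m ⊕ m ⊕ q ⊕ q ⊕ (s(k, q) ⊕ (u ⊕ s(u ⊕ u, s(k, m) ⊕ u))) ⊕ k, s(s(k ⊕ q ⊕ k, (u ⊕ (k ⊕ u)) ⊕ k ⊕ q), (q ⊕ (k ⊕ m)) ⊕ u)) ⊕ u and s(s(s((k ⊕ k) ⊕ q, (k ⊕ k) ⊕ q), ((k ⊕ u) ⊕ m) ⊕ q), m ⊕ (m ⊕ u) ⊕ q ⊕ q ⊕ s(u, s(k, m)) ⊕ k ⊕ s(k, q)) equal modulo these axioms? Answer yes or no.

Answer: no — s(k ⊕ m ⊕ m ⊕ q ⊕ q ⊕ s(k, q) ⊕ s(u, s(k, m)), s(s(k ⊕ k ⊕ q, k ⊕ k ⊕ q), k ⊕ m ⊕ q)) vs s(s(s(k ⊕ k ⊕ q, k ⊕ k ⊕ q), k ⊕ m ⊕ q), k ⊕ m ⊕ m ⊕ q ⊕ q ⊕ s(k, q) ⊕ s(u, s(k, m)))

Derivation:
Left:  s(m ⊕ m ⊕ q ⊕ q ⊕ (s(k, q) ⊕ (u ⊕ s(u ⊕ u, s(k, m) ⊕ u))) ⊕ k, s(s(k ⊕ q ⊕ k, (u ⊕ (k ⊕ u)) ⊕ k ⊕ q), (q ⊕ (k ⊕ m)) ⊕ u)) ⊕ u
  Simplify inside:  s(m ⊕ m ⊕ q ⊕ q ⊕ (s(k, q) ⊕ (u ⊕ s(u ⊕ u, s(k, m) ⊕ u))) ⊕ k, s(s(k ⊕ q ⊕ k, (u ⊕ (k ⊕ u)) ⊕ k ⊕ q), (q ⊕ (k ⊕ m)) ⊕ u))  →  s(k ⊕ m ⊕ m ⊕ q ⊕ q ⊕ s(k, q) ⊕ s(u, s(k, m)), s(s(k ⊕ k ⊕ q, k ⊕ k ⊕ q), k ⊕ m ⊕ q))
  Unit:  drop u
  Sort:  s(k ⊕ m ⊕ m ⊕ q ⊕ q ⊕ s(k, q) ⊕ s(u, s(k, m)), s(s(k ⊕ k ⊕ q, k ⊕ k ⊕ q), k ⊕ m ⊕ q))
Right:  s(s(s((k ⊕ k) ⊕ q, (k ⊕ k) ⊕ q), ((k ⊕ u) ⊕ m) ⊕ q), m ⊕ (m ⊕ u) ⊕ q ⊕ q ⊕ s(u, s(k, m)) ⊕ k ⊕ s(k, q))
  Focus inside:  m ⊕ (m ⊕ u) ⊕ q ⊕ q ⊕ s(u, s(k, m)) ⊕ k ⊕ s(k, q)
  Un-nest:  m ⊕ m ⊕ u ⊕ q ⊕ q ⊕ s(u, s(k, m)) ⊕ k ⊕ s(k, q)
  Units out:  drop u
  Sort:  k ⊕ m ⊕ m ⊕ q ⊕ q ⊕ s(k, q) ⊕ s(u, s(k, m))
  Reassemble:  s(s(s(k ⊕ k ⊕ q, k ⊕ k ⊕ q), k ⊕ m ⊕ q), k ⊕ m ⊕ m ⊕ q ⊕ q ⊕ s(k, q) ⊕ s(u, s(k, m)))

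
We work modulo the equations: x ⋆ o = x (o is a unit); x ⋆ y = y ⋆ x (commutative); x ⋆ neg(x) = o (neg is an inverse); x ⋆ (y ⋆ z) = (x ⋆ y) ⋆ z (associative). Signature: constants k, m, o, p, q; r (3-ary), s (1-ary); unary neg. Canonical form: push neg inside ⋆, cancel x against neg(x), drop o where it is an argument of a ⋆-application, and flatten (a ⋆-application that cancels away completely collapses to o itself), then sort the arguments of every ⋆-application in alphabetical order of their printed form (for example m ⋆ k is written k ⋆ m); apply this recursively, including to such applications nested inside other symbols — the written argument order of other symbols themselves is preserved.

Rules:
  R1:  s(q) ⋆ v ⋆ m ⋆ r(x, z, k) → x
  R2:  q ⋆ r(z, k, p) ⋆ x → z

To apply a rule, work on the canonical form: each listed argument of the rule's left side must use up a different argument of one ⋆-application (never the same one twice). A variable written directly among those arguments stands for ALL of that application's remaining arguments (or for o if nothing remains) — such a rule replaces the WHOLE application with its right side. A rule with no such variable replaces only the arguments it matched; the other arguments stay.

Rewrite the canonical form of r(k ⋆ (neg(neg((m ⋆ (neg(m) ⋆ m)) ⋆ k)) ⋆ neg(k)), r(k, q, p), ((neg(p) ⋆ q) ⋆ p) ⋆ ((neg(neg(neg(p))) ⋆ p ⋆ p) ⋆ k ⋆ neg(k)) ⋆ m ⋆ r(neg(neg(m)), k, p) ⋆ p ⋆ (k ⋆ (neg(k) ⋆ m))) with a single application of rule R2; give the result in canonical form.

Answer: r(k ⋆ m, r(k, q, p), m)

Derivation:
Canonical form:  r(k ⋆ m, r(k, q, p), m ⋆ m ⋆ p ⋆ p ⋆ q ⋆ r(m, k, p))
Match R2:  consume q, r(m, k, p);  x := m ⋆ m ⋆ p ⋆ p, z := m
The variable takes the whole remainder — replace the entire application.
Giving:  r(k ⋆ m, r(k, q, p), m)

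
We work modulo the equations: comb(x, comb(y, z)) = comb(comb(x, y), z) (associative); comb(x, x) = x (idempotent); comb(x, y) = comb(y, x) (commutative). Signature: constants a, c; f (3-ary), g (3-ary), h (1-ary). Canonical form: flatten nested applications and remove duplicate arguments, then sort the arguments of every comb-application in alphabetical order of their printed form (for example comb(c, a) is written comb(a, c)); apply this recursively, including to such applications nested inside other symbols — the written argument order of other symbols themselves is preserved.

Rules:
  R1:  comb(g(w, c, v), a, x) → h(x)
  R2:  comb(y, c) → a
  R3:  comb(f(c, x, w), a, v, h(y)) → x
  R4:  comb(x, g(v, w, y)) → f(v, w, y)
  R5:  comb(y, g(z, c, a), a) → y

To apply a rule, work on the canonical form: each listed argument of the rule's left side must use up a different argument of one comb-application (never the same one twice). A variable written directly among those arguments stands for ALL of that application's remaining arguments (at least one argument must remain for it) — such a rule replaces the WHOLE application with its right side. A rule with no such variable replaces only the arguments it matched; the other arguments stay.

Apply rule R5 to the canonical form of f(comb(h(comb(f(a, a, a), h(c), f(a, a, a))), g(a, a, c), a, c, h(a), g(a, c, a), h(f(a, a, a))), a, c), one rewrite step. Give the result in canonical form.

Answer: f(comb(c, g(a, a, c), h(a), h(comb(f(a, a, a), h(c))), h(f(a, a, a))), a, c)

Derivation:
Canonical form:  f(comb(a, c, g(a, a, c), g(a, c, a), h(a), h(comb(f(a, a, a), h(c))), h(f(a, a, a))), a, c)
R5 matches:  uses a, g(a, c, a);  y := comb(c, g(a, a, c), h(a), h(comb(f(a, a, a), h(c))), h(f(a, a, a))), z := a
The extension variable absorbs all remaining arguments, so the whole application is rewritten.
New term:  f(comb(c, g(a, a, c), h(a), h(comb(f(a, a, a), h(c))), h(f(a, a, a))), a, c)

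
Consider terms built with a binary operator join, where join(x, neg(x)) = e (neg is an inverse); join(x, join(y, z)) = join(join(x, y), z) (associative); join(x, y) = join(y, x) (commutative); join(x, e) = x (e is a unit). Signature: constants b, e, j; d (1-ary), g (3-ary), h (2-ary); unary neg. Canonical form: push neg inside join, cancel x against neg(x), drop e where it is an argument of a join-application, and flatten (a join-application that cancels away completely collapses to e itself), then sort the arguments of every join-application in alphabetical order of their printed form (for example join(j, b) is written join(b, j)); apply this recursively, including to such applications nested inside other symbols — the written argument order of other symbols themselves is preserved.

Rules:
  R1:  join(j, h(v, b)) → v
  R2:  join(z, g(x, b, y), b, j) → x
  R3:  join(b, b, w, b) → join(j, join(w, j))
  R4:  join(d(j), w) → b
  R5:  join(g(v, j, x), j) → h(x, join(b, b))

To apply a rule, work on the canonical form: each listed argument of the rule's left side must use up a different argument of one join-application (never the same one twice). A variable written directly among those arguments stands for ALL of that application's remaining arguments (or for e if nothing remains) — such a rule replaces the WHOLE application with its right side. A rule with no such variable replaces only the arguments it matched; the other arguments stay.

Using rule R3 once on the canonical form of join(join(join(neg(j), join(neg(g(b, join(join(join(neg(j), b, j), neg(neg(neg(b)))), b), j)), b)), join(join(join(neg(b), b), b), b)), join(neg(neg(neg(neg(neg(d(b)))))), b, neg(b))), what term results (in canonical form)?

Canonical form:  join(b, b, b, neg(d(b)), neg(g(b, b, j)), neg(j))
R3 matches:  uses b, b, b;  w := join(neg(d(b)), neg(g(b, b, j)), neg(j))
The variable takes the whole remainder — replace the entire application.
Giving:  join(j, neg(d(b)), neg(g(b, b, j)))

Answer: join(j, neg(d(b)), neg(g(b, b, j)))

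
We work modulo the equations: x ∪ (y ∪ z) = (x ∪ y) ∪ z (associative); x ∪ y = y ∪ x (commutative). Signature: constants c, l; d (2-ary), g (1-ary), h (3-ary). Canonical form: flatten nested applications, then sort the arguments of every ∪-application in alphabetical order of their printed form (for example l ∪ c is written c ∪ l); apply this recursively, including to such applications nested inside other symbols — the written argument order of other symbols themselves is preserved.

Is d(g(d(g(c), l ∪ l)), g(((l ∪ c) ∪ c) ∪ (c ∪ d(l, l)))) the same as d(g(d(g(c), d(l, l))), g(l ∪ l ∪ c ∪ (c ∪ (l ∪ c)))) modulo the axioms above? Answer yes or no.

Left:  d(g(d(g(c), l ∪ l)), g(((l ∪ c) ∪ c) ∪ (c ∪ d(l, l))))
  Work inside:  ((l ∪ c) ∪ c) ∪ (c ∪ d(l, l))
  Merge nested applications:  l ∪ c ∪ c ∪ c ∪ d(l, l)
  Sort:  c ∪ c ∪ c ∪ d(l, l) ∪ l
  Put back:  d(g(d(g(c), l ∪ l)), g(c ∪ c ∪ c ∪ d(l, l) ∪ l))
Right:  d(g(d(g(c), d(l, l))), g(l ∪ l ∪ c ∪ (c ∪ (l ∪ c))))
  Work inside:  l ∪ l ∪ c ∪ (c ∪ (l ∪ c))
  Un-nest:  l ∪ l ∪ c ∪ c ∪ l ∪ c
  Sort arguments:  c ∪ c ∪ c ∪ l ∪ l ∪ l
  Rebuild:  d(g(d(g(c), d(l, l))), g(c ∪ c ∪ c ∪ l ∪ l ∪ l))

Answer: no — d(g(d(g(c), l ∪ l)), g(c ∪ c ∪ c ∪ d(l, l) ∪ l)) vs d(g(d(g(c), d(l, l))), g(c ∪ c ∪ c ∪ l ∪ l ∪ l))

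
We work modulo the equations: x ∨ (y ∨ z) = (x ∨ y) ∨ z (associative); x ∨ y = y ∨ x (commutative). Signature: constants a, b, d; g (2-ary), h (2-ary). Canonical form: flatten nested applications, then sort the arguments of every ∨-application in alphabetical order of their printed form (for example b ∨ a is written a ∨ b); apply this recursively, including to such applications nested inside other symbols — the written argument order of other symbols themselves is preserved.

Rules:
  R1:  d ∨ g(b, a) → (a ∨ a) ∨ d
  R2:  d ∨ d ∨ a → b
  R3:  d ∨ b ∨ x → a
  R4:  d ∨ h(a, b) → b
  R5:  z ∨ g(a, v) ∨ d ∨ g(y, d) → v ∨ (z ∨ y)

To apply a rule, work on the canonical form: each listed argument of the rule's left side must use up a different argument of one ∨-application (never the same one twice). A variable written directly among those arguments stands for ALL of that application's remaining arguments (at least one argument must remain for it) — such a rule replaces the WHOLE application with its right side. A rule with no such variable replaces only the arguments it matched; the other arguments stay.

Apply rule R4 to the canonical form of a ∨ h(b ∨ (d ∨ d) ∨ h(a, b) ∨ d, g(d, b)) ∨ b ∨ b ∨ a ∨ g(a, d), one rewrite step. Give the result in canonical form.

Canonical form:  a ∨ a ∨ b ∨ b ∨ g(a, d) ∨ h(b ∨ d ∨ d ∨ d ∨ h(a, b), g(d, b))
R4 matches:  uses d, h(a, b)
New term:  a ∨ a ∨ b ∨ b ∨ g(a, d) ∨ h(b ∨ b ∨ d ∨ d, g(d, b))

Answer: a ∨ a ∨ b ∨ b ∨ g(a, d) ∨ h(b ∨ b ∨ d ∨ d, g(d, b))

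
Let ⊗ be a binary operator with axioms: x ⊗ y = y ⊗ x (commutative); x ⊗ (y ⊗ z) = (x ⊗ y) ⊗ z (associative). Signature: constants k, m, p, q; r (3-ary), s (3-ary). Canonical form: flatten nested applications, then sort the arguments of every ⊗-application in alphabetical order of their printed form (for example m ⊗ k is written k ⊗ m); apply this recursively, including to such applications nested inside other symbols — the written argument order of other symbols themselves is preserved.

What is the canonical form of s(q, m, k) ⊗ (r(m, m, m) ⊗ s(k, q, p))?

Answer: r(m, m, m) ⊗ s(k, q, p) ⊗ s(q, m, k)

Derivation:
Merge nested applications:  s(q, m, k) ⊗ r(m, m, m) ⊗ s(k, q, p)
Order the arguments:  r(m, m, m) ⊗ s(k, q, p) ⊗ s(q, m, k)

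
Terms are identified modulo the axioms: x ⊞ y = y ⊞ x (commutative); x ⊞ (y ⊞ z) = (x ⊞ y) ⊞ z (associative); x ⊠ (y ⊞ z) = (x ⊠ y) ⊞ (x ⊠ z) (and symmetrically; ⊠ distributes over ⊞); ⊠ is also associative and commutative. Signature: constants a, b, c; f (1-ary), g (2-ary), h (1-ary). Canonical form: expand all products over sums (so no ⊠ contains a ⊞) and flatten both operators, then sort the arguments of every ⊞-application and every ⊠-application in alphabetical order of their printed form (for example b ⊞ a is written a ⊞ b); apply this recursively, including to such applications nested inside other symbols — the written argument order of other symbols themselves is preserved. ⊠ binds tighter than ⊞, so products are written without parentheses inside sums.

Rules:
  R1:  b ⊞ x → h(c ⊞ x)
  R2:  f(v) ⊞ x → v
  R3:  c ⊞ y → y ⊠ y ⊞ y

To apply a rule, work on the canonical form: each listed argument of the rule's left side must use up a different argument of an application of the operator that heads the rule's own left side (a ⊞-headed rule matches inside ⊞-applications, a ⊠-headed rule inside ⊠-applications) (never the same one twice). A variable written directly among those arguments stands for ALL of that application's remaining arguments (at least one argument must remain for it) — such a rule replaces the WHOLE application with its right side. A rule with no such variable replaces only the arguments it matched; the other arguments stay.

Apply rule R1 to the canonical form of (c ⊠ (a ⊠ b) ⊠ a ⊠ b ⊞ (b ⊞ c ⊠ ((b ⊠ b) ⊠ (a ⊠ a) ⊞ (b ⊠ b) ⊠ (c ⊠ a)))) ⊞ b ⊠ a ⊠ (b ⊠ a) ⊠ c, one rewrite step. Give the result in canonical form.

Canonical form:  a ⊠ a ⊠ b ⊠ b ⊠ c ⊞ a ⊠ a ⊠ b ⊠ b ⊠ c ⊞ a ⊠ a ⊠ b ⊠ b ⊠ c ⊞ a ⊠ b ⊠ b ⊠ c ⊠ c ⊞ b
Match R1:  consume b;  x := a ⊠ a ⊠ b ⊠ b ⊠ c ⊞ a ⊠ a ⊠ b ⊠ b ⊠ c ⊞ a ⊠ a ⊠ b ⊠ b ⊠ c ⊞ a ⊠ b ⊠ b ⊠ c ⊠ c
The extension variable absorbs all remaining arguments, so the whole application is rewritten.
New term:  h(a ⊠ a ⊠ b ⊠ b ⊠ c ⊞ a ⊠ a ⊠ b ⊠ b ⊠ c ⊞ a ⊠ a ⊠ b ⊠ b ⊠ c ⊞ a ⊠ b ⊠ b ⊠ c ⊠ c ⊞ c)

Answer: h(a ⊠ a ⊠ b ⊠ b ⊠ c ⊞ a ⊠ a ⊠ b ⊠ b ⊠ c ⊞ a ⊠ a ⊠ b ⊠ b ⊠ c ⊞ a ⊠ b ⊠ b ⊠ c ⊠ c ⊞ c)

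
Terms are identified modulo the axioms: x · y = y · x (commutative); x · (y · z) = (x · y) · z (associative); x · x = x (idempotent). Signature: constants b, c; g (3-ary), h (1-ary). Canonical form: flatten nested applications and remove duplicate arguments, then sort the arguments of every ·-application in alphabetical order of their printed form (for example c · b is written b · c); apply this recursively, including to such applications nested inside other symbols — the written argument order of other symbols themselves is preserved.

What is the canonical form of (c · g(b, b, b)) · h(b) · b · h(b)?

Answer: b · c · g(b, b, b) · h(b)

Derivation:
Flatten:  c · g(b, b, b) · h(b) · b · h(b)
Drop duplicates:  drop duplicate h(b)
Sort arguments:  b · c · g(b, b, b) · h(b)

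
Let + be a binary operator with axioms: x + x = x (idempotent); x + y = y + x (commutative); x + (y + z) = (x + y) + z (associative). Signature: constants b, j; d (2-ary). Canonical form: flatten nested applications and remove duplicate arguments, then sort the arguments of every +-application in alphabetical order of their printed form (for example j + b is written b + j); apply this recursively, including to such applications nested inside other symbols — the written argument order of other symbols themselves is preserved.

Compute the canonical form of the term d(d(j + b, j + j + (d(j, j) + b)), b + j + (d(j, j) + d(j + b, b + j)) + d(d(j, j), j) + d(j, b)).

Descend into:  b + j + (d(j, j) + d(j + b, b + j)) + d(d(j, j), j) + d(j, b)
Flatten:  b + j + d(j, j) + d(j + b, b + j) + d(d(j, j), j) + d(j, b)
Simplify inside:  d(j + b, b + j)  →  d(b + j, b + j)
Sort:  b + d(b + j, b + j) + d(d(j, j), j) + d(j, b) + d(j, j) + j
Rebuild:  d(d(b + j, b + d(j, j) + j), b + d(b + j, b + j) + d(d(j, j), j) + d(j, b) + d(j, j) + j)

Answer: d(d(b + j, b + d(j, j) + j), b + d(b + j, b + j) + d(d(j, j), j) + d(j, b) + d(j, j) + j)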